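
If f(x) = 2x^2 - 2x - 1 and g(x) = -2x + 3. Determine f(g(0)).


g(0) = 3
f(3) = 2*(3)^2 - 2*(3) - 1 = 11

11


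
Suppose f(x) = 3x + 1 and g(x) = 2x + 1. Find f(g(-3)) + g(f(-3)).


f(g(-3)) = -14
g(f(-3)) = -15
Sum = -29

-29


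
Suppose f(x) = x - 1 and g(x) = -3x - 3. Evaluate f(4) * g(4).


f(4) = 3
g(4) = -15
Product = -45

-45


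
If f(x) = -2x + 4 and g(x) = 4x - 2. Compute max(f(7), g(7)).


26


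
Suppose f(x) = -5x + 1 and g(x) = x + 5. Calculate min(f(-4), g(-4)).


f(-4) = 21
g(-4) = 1
min = 1

1


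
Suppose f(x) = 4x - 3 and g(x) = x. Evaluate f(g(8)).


g(8) = 8
f(8) = 29

29


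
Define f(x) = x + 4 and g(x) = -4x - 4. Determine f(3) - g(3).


f(3) = 7
g(3) = -16
Difference = 23

23


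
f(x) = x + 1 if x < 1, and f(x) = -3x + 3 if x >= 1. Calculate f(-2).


-2 satisfies x < 1
f(-2) = -1

-1


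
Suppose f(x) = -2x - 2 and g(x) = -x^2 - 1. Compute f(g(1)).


g(1) = -2
f(-2) = 2

2


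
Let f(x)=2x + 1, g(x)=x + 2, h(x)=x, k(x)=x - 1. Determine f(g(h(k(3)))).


k(3) = 2
h(2) = 2
g(2) = 4
f(4) = 9

9


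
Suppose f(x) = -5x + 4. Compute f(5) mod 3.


f(5) = -21
-21 mod 3 = 0

0


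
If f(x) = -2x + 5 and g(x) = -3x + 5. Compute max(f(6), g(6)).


-7


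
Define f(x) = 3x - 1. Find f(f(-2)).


-22


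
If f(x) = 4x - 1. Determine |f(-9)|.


f(-9) = -37
|-37| = 37

37


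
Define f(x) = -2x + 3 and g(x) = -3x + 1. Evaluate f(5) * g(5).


f(5) = -7
g(5) = -14
Product = 98

98


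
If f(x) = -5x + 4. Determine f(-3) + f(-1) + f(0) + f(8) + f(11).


f(-3) = 19
f(-1) = 9
f(0) = 4
f(8) = -36
f(11) = -51
Sum = -55

-55


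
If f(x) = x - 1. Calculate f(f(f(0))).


-3


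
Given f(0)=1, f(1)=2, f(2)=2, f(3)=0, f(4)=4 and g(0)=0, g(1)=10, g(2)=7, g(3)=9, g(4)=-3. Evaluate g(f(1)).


f(1) = 2
g(2) = 7

7


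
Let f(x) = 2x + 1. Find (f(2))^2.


f(2) = 5
(5)^2 = 25

25


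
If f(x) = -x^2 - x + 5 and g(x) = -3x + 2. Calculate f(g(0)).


g(0) = 2
f(2) = (-1)*(2)^2 - 1*(2) + 5 = -1

-1


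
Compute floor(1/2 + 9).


1/2 = 0.5
0.5 + 9 = 9.5
floor(9.5) = 9

9


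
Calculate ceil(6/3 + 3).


5


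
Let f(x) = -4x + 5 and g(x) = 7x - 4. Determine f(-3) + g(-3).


f(-3) = 17
g(-3) = -25
Sum = -8

-8


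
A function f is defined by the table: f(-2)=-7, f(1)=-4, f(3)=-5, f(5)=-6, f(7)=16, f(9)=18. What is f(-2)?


Reading from the table at x = -2

-7


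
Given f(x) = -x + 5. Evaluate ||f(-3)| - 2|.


f(-3) = 8
|8| = 8
|8 - 2| = 6

6


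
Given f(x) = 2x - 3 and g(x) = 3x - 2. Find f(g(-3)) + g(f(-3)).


-54


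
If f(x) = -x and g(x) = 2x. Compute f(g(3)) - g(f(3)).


f(g(3)) = -6
g(f(3)) = -6
Difference = 0

0


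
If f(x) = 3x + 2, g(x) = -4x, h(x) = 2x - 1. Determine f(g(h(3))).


h(3) = 5
g(5) = -20
f(-20) = -58

-58


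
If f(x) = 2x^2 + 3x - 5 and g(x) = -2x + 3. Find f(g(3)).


4


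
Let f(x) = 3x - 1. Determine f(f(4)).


f(4) = 11
f(11) = 32

32


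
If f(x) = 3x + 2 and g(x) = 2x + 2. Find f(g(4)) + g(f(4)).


f(g(4)) = 32
g(f(4)) = 30
Sum = 62

62


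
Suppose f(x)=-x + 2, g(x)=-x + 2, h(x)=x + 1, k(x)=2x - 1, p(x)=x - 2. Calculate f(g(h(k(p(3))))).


2


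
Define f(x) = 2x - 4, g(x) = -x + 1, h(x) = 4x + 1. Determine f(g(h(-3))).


h(-3) = -11
g(-11) = 12
f(12) = 20

20


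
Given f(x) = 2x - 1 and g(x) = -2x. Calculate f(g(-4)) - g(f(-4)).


f(g(-4)) = 15
g(f(-4)) = 18
Difference = -3

-3


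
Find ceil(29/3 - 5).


29/3 = 9.6667
9.6667 - 5 = 4.6667
ceil(4.6667) = 5

5


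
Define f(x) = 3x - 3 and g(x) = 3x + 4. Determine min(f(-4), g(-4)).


-15


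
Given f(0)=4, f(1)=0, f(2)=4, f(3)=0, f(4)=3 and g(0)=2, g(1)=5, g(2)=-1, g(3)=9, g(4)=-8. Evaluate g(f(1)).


f(1) = 0
g(0) = 2

2


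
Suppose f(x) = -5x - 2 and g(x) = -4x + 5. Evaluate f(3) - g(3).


f(3) = -17
g(3) = -7
Difference = -10

-10


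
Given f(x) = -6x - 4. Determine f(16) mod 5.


0


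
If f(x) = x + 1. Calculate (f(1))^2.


f(1) = 2
(2)^2 = 4

4


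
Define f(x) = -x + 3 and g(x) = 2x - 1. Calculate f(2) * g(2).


f(2) = 1
g(2) = 3
Product = 3

3


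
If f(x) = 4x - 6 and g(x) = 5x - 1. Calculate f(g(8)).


g(8) = 39
f(39) = 150

150


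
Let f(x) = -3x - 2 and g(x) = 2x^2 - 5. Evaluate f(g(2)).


g(2) = 3
f(3) = -11

-11


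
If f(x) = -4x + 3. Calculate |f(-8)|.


f(-8) = 35
|35| = 35

35


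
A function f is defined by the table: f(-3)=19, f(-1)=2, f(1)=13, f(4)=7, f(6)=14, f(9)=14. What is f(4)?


Reading from the table at x = 4

7


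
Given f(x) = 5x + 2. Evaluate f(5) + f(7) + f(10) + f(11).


f(5) = 27
f(7) = 37
f(10) = 52
f(11) = 57
Sum = 173

173


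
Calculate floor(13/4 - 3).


13/4 = 3.25
3.25 - 3 = 0.25
floor(0.25) = 0

0


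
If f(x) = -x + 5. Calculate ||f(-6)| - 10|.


f(-6) = 11
|11| = 11
|11 - 10| = 1

1


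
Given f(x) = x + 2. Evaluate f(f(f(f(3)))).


f(3) = 5
f(5) = 7
f(7) = 9
f(9) = 11

11


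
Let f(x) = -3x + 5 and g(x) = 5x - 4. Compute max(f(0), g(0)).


f(0) = 5
g(0) = -4
max = 5

5


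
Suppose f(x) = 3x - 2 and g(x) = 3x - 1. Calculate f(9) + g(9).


f(9) = 25
g(9) = 26
Sum = 51

51


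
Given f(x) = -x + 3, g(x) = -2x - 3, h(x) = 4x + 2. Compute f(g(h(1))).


h(1) = 6
g(6) = -15
f(-15) = 18

18


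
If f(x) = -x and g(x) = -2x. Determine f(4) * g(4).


f(4) = -4
g(4) = -8
Product = 32

32


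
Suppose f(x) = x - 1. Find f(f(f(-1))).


f(-1) = -2
f(-2) = -3
f(-3) = -4

-4


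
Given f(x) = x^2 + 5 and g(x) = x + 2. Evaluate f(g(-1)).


g(-1) = 1
f(1) = 1*(1)^2 + 5 = 6

6


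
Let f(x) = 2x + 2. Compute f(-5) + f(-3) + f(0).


f(-5) = -8
f(-3) = -4
f(0) = 2
Sum = -10

-10


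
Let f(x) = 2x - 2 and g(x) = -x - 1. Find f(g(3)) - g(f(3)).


f(g(3)) = -10
g(f(3)) = -5
Difference = -5

-5


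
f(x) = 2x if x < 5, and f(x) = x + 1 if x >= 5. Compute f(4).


4 satisfies x < 5
f(4) = 8

8


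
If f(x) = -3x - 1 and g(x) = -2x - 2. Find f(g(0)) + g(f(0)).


f(g(0)) = 5
g(f(0)) = 0
Sum = 5

5


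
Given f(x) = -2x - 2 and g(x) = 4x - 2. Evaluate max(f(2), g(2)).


f(2) = -6
g(2) = 6
max = 6

6


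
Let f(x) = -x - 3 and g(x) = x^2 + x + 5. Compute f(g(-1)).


g(-1) = 5
f(5) = -8

-8


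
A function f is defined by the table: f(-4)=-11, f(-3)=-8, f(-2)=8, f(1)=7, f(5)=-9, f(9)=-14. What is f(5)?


Reading from the table at x = 5

-9


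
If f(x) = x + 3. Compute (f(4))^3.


f(4) = 7
(7)^3 = 343

343


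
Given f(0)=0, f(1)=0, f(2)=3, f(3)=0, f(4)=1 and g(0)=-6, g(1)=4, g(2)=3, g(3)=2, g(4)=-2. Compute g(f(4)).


4


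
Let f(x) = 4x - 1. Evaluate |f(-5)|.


21


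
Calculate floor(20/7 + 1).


20/7 = 2.8571
2.8571 + 1 = 3.8571
floor(3.8571) = 3

3


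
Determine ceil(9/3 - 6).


9/3 = 3
3 - 6 = -3
ceil(-3) = -3

-3


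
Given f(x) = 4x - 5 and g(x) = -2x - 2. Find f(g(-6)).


g(-6) = 10
f(10) = 35

35


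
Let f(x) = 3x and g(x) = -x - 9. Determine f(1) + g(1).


f(1) = 3
g(1) = -10
Sum = -7

-7


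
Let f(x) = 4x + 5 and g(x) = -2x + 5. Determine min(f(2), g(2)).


1


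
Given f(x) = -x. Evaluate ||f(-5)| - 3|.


f(-5) = 5
|5| = 5
|5 - 3| = 2

2


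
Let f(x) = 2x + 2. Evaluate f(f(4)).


22


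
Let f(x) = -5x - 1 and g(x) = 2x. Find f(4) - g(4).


f(4) = -21
g(4) = 8
Difference = -29

-29


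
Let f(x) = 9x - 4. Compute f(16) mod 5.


0


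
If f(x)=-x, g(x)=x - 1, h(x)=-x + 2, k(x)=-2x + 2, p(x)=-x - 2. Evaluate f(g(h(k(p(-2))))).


p(-2) = 0
k(0) = 2
h(2) = 0
g(0) = -1
f(-1) = 1

1


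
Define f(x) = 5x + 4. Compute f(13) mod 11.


f(13) = 69
69 mod 11 = 3

3


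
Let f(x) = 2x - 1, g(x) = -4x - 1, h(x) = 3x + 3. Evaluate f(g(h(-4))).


h(-4) = -9
g(-9) = 35
f(35) = 69

69


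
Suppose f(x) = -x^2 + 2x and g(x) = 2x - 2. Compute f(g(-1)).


-24


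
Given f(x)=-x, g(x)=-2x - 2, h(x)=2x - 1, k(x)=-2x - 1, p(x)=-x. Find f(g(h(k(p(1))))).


p(1) = -1
k(-1) = 1
h(1) = 1
g(1) = -4
f(-4) = 4

4


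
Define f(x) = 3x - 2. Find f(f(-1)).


-17


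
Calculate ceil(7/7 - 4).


-3


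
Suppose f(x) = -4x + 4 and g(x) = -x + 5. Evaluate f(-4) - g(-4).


f(-4) = 20
g(-4) = 9
Difference = 11

11


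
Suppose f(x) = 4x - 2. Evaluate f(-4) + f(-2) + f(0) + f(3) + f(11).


f(-4) = -18
f(-2) = -10
f(0) = -2
f(3) = 10
f(11) = 42
Sum = 22

22


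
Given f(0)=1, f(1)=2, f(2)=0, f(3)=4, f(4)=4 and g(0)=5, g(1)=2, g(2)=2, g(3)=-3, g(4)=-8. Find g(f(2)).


f(2) = 0
g(0) = 5

5


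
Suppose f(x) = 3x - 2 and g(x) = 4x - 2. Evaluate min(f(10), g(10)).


f(10) = 28
g(10) = 38
min = 28

28


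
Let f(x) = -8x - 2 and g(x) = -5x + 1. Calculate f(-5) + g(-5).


f(-5) = 38
g(-5) = 26
Sum = 64

64


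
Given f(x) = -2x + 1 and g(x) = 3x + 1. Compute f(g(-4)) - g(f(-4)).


f(g(-4)) = 23
g(f(-4)) = 28
Difference = -5

-5


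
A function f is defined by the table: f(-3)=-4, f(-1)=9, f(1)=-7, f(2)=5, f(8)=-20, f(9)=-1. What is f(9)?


Reading from the table at x = 9

-1


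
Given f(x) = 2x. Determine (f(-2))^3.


f(-2) = -4
(-4)^3 = -64

-64


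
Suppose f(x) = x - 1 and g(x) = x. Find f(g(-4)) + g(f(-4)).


f(g(-4)) = -5
g(f(-4)) = -5
Sum = -10

-10


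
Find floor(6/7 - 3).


6/7 = 0.8571
0.8571 - 3 = -2.1429
floor(-2.1429) = -3

-3


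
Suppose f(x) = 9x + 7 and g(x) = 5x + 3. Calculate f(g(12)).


g(12) = 63
f(63) = 574

574


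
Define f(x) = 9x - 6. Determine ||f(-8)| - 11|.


67


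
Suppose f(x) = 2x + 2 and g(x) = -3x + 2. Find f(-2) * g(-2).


f(-2) = -2
g(-2) = 8
Product = -16

-16


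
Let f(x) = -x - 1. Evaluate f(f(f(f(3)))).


f(3) = -4
f(-4) = 3
f(3) = -4
f(-4) = 3

3


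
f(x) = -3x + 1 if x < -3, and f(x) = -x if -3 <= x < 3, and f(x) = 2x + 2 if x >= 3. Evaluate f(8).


8 satisfies x >= 3
f(8) = 18

18


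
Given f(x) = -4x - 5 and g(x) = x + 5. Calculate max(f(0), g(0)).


5


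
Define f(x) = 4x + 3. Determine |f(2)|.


f(2) = 11
|11| = 11

11


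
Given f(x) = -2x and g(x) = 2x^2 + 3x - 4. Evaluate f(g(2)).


-20


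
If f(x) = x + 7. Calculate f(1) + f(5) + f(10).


37


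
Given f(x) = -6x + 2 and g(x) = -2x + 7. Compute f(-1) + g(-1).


f(-1) = 8
g(-1) = 9
Sum = 17

17


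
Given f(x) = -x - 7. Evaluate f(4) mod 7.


f(4) = -11
-11 mod 7 = 3

3


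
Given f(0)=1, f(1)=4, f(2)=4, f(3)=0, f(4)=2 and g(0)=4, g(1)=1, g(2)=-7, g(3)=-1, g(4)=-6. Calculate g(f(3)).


f(3) = 0
g(0) = 4

4


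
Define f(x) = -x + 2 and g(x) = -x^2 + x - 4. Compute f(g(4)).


g(4) = -16
f(-16) = 18

18


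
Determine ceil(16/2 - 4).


16/2 = 8
8 - 4 = 4
ceil(4) = 4

4


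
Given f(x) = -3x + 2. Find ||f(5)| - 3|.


f(5) = -13
|-13| = 13
|13 - 3| = 10

10


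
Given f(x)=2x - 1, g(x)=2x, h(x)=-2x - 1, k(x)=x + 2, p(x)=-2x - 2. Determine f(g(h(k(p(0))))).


-5


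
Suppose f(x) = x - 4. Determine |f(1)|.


f(1) = -3
|-3| = 3

3


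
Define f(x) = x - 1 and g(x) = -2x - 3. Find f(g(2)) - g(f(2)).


f(g(2)) = -8
g(f(2)) = -5
Difference = -3

-3


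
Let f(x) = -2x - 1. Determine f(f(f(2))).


f(2) = -5
f(-5) = 9
f(9) = -19

-19


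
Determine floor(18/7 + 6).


18/7 = 2.5714
2.5714 + 6 = 8.5714
floor(8.5714) = 8

8


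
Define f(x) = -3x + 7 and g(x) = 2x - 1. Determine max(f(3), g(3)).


f(3) = -2
g(3) = 5
max = 5

5


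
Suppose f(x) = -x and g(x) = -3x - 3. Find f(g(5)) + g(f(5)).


f(g(5)) = 18
g(f(5)) = 12
Sum = 30

30


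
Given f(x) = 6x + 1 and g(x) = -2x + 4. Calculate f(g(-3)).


g(-3) = 10
f(10) = 61

61


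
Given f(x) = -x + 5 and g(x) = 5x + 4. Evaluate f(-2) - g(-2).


f(-2) = 7
g(-2) = -6
Difference = 13

13


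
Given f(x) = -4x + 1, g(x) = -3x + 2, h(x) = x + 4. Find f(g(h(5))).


101


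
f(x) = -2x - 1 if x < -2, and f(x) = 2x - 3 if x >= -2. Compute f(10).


17


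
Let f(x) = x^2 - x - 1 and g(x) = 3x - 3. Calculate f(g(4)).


g(4) = 9
f(9) = 1*(9)^2 - 1*(9) - 1 = 71

71


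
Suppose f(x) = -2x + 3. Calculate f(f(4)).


f(4) = -5
f(-5) = 13

13


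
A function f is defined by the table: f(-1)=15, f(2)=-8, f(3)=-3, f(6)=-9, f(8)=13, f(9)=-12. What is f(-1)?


15


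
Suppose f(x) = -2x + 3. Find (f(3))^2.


f(3) = -3
(-3)^2 = 9

9


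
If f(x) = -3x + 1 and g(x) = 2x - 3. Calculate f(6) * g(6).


f(6) = -17
g(6) = 9
Product = -153

-153


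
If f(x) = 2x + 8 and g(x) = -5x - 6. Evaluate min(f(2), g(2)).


f(2) = 12
g(2) = -16
min = -16

-16


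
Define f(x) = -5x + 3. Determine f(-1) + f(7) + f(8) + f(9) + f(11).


f(-1) = 8
f(7) = -32
f(8) = -37
f(9) = -42
f(11) = -52
Sum = -155

-155


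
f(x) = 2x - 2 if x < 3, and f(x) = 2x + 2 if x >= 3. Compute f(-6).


-14


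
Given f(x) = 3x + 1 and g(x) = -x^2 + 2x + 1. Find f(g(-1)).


g(-1) = -2
f(-2) = -5

-5


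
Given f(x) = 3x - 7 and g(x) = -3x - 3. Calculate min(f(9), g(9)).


f(9) = 20
g(9) = -30
min = -30

-30


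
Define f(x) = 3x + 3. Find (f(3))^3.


1728


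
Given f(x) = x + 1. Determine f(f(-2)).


f(-2) = -1
f(-1) = 0

0


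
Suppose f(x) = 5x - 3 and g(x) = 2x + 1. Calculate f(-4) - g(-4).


f(-4) = -23
g(-4) = -7
Difference = -16

-16


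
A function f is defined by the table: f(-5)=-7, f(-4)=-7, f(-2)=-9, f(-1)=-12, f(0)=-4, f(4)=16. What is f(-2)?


Reading from the table at x = -2

-9


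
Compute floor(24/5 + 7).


11


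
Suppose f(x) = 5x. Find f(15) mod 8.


f(15) = 75
75 mod 8 = 3

3


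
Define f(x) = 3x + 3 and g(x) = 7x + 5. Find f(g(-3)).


g(-3) = -16
f(-16) = -45

-45


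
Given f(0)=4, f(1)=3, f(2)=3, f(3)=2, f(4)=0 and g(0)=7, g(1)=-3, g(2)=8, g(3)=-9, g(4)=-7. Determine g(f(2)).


f(2) = 3
g(3) = -9

-9


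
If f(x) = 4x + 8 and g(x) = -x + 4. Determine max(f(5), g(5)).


f(5) = 28
g(5) = -1
max = 28

28


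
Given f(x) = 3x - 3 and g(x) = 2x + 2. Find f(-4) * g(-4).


f(-4) = -15
g(-4) = -6
Product = 90

90


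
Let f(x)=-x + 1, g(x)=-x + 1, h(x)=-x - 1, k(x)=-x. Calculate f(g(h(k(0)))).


k(0) = 0
h(0) = -1
g(-1) = 2
f(2) = -1

-1


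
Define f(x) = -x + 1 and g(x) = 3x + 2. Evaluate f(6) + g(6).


f(6) = -5
g(6) = 20
Sum = 15

15


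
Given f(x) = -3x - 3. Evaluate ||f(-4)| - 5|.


f(-4) = 9
|9| = 9
|9 - 5| = 4

4


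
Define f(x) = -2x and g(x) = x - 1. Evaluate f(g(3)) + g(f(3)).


f(g(3)) = -4
g(f(3)) = -7
Sum = -11

-11


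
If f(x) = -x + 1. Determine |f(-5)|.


f(-5) = 6
|6| = 6

6


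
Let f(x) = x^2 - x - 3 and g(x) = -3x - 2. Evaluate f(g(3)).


g(3) = -11
f(-11) = 1*(-11)^2 - 1*(-11) - 3 = 129

129


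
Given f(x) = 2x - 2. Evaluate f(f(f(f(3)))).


f(3) = 4
f(4) = 6
f(6) = 10
f(10) = 18

18


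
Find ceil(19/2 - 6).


19/2 = 9.5
9.5 - 6 = 3.5
ceil(3.5) = 4

4


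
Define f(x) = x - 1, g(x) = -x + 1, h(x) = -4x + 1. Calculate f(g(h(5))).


h(5) = -19
g(-19) = 20
f(20) = 19

19


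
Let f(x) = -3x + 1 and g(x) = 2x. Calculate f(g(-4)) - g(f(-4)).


f(g(-4)) = 25
g(f(-4)) = 26
Difference = -1

-1


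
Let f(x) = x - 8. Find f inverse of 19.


Solve x - 8 = 19
x = (19 + 8) / 1 = 27

27


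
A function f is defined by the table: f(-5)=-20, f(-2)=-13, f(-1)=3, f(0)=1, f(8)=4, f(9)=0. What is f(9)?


Reading from the table at x = 9

0


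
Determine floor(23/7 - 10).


23/7 = 3.2857
3.2857 - 10 = -6.7143
floor(-6.7143) = -7

-7


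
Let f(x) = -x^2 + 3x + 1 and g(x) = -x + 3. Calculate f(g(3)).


g(3) = 0
f(0) = (-1)*(0)^2 + 3*(0) + 1 = 1

1


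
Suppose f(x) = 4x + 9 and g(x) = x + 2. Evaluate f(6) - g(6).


f(6) = 33
g(6) = 8
Difference = 25

25


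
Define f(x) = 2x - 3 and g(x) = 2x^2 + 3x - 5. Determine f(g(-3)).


g(-3) = 4
f(4) = 5

5


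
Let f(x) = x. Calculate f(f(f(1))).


f(1) = 1
f(1) = 1
f(1) = 1

1


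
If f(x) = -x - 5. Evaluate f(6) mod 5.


f(6) = -11
-11 mod 5 = 4

4


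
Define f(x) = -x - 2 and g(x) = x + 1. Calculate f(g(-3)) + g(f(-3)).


2


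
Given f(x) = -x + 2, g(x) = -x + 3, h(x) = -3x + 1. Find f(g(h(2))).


h(2) = -5
g(-5) = 8
f(8) = -6

-6


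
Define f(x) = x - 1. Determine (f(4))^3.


f(4) = 3
(3)^3 = 27

27


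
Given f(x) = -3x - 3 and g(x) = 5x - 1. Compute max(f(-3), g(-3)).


f(-3) = 6
g(-3) = -16
max = 6

6


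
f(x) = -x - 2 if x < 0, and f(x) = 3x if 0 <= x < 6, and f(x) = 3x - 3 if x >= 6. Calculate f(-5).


-5 satisfies x < 0
f(-5) = 3

3


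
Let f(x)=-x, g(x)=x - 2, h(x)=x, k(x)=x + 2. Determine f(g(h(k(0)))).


k(0) = 2
h(2) = 2
g(2) = 0
f(0) = 0

0


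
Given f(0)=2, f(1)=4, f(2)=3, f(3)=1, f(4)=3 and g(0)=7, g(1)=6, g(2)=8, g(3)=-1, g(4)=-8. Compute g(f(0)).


f(0) = 2
g(2) = 8

8


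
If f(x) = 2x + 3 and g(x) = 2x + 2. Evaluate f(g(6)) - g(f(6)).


f(g(6)) = 31
g(f(6)) = 32
Difference = -1

-1


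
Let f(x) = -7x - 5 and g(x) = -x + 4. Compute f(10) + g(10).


f(10) = -75
g(10) = -6
Sum = -81

-81


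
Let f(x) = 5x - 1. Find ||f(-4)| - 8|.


13


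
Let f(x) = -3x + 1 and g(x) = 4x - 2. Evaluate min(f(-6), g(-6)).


f(-6) = 19
g(-6) = -26
min = -26

-26


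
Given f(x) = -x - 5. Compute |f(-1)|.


f(-1) = -4
|-4| = 4

4


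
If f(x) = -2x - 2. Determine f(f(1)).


f(1) = -4
f(-4) = 6

6


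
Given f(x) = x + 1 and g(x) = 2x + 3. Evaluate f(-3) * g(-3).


f(-3) = -2
g(-3) = -3
Product = 6

6


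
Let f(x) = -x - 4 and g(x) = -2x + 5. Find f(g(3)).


g(3) = -1
f(-1) = -3

-3


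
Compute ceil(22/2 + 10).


22/2 = 11
11 + 10 = 21
ceil(21) = 21

21


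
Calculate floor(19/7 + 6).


19/7 = 2.7143
2.7143 + 6 = 8.7143
floor(8.7143) = 8

8


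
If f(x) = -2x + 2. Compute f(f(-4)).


-18


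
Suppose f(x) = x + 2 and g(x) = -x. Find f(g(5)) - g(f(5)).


4


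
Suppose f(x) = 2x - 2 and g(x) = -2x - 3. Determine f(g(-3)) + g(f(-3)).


17


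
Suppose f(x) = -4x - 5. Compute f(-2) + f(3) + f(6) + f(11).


f(-2) = 3
f(3) = -17
f(6) = -29
f(11) = -49
Sum = -92

-92


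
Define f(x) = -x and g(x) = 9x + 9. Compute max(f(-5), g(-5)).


5


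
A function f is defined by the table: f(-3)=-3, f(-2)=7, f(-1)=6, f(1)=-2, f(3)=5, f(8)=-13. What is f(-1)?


Reading from the table at x = -1

6


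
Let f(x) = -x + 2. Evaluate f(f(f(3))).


f(3) = -1
f(-1) = 3
f(3) = -1

-1


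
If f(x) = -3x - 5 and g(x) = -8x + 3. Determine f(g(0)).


g(0) = 3
f(3) = -14

-14


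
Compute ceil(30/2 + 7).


30/2 = 15
15 + 7 = 22
ceil(22) = 22

22


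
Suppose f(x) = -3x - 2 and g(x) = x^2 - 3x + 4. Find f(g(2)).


g(2) = 2
f(2) = -8

-8


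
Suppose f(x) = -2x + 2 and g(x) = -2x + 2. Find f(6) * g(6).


f(6) = -10
g(6) = -10
Product = 100

100


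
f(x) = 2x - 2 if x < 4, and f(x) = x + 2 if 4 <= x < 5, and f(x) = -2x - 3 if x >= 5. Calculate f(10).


10 satisfies x >= 5
f(10) = -23

-23


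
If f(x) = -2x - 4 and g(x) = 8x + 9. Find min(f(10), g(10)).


f(10) = -24
g(10) = 89
min = -24

-24


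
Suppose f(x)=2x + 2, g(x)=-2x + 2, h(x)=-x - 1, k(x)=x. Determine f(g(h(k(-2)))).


k(-2) = -2
h(-2) = 1
g(1) = 0
f(0) = 2

2


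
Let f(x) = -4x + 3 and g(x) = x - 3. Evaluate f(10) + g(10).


f(10) = -37
g(10) = 7
Sum = -30

-30


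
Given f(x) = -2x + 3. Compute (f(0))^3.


f(0) = 3
(3)^3 = 27

27


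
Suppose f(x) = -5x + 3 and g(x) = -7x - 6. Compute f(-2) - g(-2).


f(-2) = 13
g(-2) = 8
Difference = 5

5


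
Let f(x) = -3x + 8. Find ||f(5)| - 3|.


f(5) = -7
|-7| = 7
|7 - 3| = 4

4


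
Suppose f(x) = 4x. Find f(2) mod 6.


f(2) = 8
8 mod 6 = 2

2


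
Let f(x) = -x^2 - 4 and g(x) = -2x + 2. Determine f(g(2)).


-8


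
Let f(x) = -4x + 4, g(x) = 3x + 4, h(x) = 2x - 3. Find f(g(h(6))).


h(6) = 9
g(9) = 31
f(31) = -120

-120


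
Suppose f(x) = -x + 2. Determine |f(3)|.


f(3) = -1
|-1| = 1

1


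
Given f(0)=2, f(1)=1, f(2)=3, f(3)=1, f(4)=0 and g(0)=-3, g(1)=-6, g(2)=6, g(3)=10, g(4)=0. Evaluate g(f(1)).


f(1) = 1
g(1) = -6

-6


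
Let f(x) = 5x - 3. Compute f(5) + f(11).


f(5) = 22
f(11) = 52
Sum = 74

74


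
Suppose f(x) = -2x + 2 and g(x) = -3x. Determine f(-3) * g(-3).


72


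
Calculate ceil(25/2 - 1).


25/2 = 12.5
12.5 - 1 = 11.5
ceil(11.5) = 12

12


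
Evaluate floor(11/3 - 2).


11/3 = 3.6667
3.6667 - 2 = 1.6667
floor(1.6667) = 1

1


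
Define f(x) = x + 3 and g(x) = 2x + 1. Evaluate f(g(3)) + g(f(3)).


f(g(3)) = 10
g(f(3)) = 13
Sum = 23

23


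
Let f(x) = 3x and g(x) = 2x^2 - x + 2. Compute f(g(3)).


g(3) = 17
f(17) = 51

51


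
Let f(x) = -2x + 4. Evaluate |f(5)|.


6


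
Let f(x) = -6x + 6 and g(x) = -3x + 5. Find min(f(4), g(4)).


f(4) = -18
g(4) = -7
min = -18

-18


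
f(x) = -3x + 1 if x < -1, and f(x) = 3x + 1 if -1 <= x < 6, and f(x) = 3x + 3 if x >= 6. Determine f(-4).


-4 satisfies x < -1
f(-4) = 13

13


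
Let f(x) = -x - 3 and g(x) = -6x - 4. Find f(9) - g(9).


f(9) = -12
g(9) = -58
Difference = 46

46


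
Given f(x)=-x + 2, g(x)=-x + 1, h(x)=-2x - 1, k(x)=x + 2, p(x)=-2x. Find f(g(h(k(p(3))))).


p(3) = -6
k(-6) = -4
h(-4) = 7
g(7) = -6
f(-6) = 8

8


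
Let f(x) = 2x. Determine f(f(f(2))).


16


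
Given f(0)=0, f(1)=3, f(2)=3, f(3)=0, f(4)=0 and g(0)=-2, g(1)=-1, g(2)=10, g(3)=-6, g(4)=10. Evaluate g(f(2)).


f(2) = 3
g(3) = -6

-6


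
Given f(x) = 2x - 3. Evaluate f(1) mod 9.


8


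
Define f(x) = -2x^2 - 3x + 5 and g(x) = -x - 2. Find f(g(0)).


g(0) = -2
f(-2) = (-2)*(-2)^2 - 3*(-2) + 5 = 3

3


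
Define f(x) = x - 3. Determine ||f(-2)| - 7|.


2


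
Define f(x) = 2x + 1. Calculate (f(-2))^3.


-27


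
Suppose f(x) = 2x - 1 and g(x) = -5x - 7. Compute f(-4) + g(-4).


f(-4) = -9
g(-4) = 13
Sum = 4

4


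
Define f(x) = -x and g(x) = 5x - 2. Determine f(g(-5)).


g(-5) = -27
f(-27) = 27

27


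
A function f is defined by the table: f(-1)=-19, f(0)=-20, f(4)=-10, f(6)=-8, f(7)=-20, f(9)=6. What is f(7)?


Reading from the table at x = 7

-20


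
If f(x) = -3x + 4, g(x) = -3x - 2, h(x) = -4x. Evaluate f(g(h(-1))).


46


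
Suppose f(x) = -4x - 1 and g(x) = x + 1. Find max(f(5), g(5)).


f(5) = -21
g(5) = 6
max = 6

6


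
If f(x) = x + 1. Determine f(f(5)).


f(5) = 6
f(6) = 7

7


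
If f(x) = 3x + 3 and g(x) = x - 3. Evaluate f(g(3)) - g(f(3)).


f(g(3)) = 3
g(f(3)) = 9
Difference = -6

-6


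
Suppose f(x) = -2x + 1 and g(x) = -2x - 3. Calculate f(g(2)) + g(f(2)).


18


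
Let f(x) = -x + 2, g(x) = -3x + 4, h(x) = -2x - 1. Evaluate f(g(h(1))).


h(1) = -3
g(-3) = 13
f(13) = -11

-11


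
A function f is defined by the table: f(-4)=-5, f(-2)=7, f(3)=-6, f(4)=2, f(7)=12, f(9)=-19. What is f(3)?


Reading from the table at x = 3

-6


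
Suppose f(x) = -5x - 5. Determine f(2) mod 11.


f(2) = -15
-15 mod 11 = 7

7


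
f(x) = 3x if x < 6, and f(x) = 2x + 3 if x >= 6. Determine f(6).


6 satisfies x >= 6
f(6) = 15

15


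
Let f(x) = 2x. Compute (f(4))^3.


f(4) = 8
(8)^3 = 512

512


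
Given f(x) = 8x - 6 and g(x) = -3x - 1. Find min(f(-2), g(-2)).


f(-2) = -22
g(-2) = 5
min = -22

-22


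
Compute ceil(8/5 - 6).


8/5 = 1.6
1.6 - 6 = -4.4
ceil(-4.4) = -4

-4


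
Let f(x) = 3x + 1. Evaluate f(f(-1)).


f(-1) = -2
f(-2) = -5

-5


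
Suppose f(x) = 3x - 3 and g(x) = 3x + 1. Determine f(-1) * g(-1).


f(-1) = -6
g(-1) = -2
Product = 12

12


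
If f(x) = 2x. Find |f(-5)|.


10


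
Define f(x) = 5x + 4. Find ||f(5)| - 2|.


f(5) = 29
|29| = 29
|29 - 2| = 27

27


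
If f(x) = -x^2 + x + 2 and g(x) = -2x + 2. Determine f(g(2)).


g(2) = -2
f(-2) = (-1)*(-2)^2 + 1*(-2) + 2 = -4

-4


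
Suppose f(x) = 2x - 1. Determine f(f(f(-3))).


f(-3) = -7
f(-7) = -15
f(-15) = -31

-31


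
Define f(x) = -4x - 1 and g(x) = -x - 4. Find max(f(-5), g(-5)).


f(-5) = 19
g(-5) = 1
max = 19

19


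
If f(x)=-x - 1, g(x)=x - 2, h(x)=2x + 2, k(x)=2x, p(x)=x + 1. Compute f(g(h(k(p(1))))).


p(1) = 2
k(2) = 4
h(4) = 10
g(10) = 8
f(8) = -9

-9


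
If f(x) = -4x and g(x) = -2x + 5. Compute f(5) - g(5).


f(5) = -20
g(5) = -5
Difference = -15

-15


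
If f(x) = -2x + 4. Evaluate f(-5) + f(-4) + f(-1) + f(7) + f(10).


6


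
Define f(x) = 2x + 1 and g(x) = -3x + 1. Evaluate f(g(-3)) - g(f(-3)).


f(g(-3)) = 21
g(f(-3)) = 16
Difference = 5

5


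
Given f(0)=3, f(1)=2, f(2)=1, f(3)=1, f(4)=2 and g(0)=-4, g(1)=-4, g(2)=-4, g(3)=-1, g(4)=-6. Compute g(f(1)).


f(1) = 2
g(2) = -4

-4


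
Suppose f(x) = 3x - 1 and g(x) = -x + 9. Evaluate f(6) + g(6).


20


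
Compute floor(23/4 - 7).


23/4 = 5.75
5.75 - 7 = -1.25
floor(-1.25) = -2

-2


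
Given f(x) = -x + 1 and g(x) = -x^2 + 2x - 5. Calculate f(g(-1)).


g(-1) = -8
f(-8) = 9

9


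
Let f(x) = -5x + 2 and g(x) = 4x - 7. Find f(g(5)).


g(5) = 13
f(13) = -63

-63


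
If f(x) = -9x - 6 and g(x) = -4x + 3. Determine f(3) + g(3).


-42


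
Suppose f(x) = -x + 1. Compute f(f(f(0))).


1


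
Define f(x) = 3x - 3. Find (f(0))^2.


f(0) = -3
(-3)^2 = 9

9


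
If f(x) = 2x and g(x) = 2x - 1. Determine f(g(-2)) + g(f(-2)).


f(g(-2)) = -10
g(f(-2)) = -9
Sum = -19

-19


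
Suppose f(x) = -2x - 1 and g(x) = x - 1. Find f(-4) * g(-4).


f(-4) = 7
g(-4) = -5
Product = -35

-35


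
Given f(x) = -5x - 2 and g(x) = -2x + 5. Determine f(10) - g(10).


f(10) = -52
g(10) = -15
Difference = -37

-37


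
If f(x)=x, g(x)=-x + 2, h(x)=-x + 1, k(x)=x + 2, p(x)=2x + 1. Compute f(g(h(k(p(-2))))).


p(-2) = -3
k(-3) = -1
h(-1) = 2
g(2) = 0
f(0) = 0

0


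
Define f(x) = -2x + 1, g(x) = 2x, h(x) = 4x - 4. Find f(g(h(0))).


h(0) = -4
g(-4) = -8
f(-8) = 17

17


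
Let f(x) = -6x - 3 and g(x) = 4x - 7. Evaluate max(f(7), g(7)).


21


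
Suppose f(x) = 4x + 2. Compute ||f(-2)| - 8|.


f(-2) = -6
|-6| = 6
|6 - 8| = 2

2


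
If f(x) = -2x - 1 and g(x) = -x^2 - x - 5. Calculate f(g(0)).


g(0) = -5
f(-5) = 9

9


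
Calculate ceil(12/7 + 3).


12/7 = 1.7143
1.7143 + 3 = 4.7143
ceil(4.7143) = 5

5


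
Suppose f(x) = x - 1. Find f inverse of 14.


Solve x - 1 = 14
x = (14 + 1) / 1 = 15

15


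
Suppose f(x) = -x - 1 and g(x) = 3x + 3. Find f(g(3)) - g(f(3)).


f(g(3)) = -13
g(f(3)) = -9
Difference = -4

-4


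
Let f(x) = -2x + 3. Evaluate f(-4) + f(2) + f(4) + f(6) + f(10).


-21


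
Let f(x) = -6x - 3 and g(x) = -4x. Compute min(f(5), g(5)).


f(5) = -33
g(5) = -20
min = -33

-33


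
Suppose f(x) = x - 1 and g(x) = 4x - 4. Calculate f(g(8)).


g(8) = 28
f(28) = 27

27


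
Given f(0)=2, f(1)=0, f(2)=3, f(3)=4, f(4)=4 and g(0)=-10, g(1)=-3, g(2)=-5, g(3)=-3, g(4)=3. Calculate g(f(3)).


f(3) = 4
g(4) = 3

3


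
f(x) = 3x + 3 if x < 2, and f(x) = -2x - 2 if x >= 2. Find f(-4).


-4 satisfies x < 2
f(-4) = -9

-9


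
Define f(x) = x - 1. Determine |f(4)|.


f(4) = 3
|3| = 3

3


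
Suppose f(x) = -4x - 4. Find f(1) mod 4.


0


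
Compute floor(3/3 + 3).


3/3 = 1
1 + 3 = 4
floor(4) = 4

4


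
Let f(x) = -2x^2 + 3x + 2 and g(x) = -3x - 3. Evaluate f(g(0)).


g(0) = -3
f(-3) = (-2)*(-3)^2 + 3*(-3) + 2 = -25

-25


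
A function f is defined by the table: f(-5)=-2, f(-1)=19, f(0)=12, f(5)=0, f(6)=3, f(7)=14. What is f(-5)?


Reading from the table at x = -5

-2


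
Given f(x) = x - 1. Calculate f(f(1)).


-1


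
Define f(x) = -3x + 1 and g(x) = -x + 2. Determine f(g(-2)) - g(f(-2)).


f(g(-2)) = -11
g(f(-2)) = -5
Difference = -6

-6


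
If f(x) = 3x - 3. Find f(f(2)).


6


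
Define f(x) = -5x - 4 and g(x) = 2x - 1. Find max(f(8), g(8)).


f(8) = -44
g(8) = 15
max = 15

15


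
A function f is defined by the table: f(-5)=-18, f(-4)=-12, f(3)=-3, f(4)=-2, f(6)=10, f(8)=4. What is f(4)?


Reading from the table at x = 4

-2


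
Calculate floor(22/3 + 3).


10


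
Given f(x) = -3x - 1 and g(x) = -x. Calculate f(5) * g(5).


f(5) = -16
g(5) = -5
Product = 80

80


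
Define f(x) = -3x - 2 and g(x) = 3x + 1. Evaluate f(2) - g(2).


f(2) = -8
g(2) = 7
Difference = -15

-15


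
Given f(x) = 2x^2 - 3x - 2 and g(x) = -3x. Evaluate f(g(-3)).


g(-3) = 9
f(9) = 2*(9)^2 - 3*(9) - 2 = 133

133


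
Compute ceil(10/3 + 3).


10/3 = 3.3333
3.3333 + 3 = 6.3333
ceil(6.3333) = 7

7


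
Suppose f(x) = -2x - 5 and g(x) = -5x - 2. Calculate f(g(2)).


g(2) = -12
f(-12) = 19

19


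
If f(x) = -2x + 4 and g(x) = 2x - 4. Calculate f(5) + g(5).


f(5) = -6
g(5) = 6
Sum = 0

0


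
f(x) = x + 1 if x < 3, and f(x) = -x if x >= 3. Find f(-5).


-4


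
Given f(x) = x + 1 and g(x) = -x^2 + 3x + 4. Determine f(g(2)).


g(2) = 6
f(6) = 7

7


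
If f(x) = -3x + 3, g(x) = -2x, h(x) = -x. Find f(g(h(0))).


h(0) = 0
g(0) = 0
f(0) = 3

3


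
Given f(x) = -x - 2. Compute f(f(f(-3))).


f(-3) = 1
f(1) = -3
f(-3) = 1

1


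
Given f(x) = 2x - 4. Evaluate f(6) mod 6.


f(6) = 8
8 mod 6 = 2

2


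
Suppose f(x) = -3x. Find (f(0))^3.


0


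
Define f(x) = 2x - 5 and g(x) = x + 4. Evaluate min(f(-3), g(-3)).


f(-3) = -11
g(-3) = 1
min = -11

-11


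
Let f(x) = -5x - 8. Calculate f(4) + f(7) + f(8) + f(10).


f(4) = -28
f(7) = -43
f(8) = -48
f(10) = -58
Sum = -177

-177


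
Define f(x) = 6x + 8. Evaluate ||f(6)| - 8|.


f(6) = 44
|44| = 44
|44 - 8| = 36

36


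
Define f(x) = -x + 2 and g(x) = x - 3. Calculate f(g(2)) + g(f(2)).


0


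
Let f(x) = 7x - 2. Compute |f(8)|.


f(8) = 54
|54| = 54

54


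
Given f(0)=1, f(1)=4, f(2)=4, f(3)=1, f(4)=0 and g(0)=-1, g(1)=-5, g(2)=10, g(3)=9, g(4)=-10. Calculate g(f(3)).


f(3) = 1
g(1) = -5

-5


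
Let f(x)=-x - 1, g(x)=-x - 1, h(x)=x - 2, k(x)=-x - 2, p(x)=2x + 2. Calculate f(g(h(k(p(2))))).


p(2) = 6
k(6) = -8
h(-8) = -10
g(-10) = 9
f(9) = -10

-10


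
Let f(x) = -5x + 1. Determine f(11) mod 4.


2


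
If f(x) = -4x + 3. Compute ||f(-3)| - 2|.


f(-3) = 15
|15| = 15
|15 - 2| = 13

13


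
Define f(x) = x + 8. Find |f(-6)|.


f(-6) = 2
|2| = 2

2


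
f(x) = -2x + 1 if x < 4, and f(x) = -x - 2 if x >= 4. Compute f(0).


0 satisfies x < 4
f(0) = 1

1


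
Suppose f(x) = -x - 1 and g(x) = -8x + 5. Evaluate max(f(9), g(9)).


f(9) = -10
g(9) = -67
max = -10

-10


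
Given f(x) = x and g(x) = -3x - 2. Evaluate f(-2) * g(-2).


f(-2) = -2
g(-2) = 4
Product = -8

-8


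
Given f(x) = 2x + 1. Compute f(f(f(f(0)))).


f(0) = 1
f(1) = 3
f(3) = 7
f(7) = 15

15


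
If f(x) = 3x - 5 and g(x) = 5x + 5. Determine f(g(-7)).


g(-7) = -30
f(-30) = -95

-95


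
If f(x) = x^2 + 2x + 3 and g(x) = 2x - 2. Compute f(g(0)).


g(0) = -2
f(-2) = 1*(-2)^2 + 2*(-2) + 3 = 3

3


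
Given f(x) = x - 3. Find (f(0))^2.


f(0) = -3
(-3)^2 = 9

9


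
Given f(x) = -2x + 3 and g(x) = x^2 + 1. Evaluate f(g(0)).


g(0) = 1
f(1) = 1

1


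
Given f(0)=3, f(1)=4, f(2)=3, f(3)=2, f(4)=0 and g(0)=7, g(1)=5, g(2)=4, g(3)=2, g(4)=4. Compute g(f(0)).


f(0) = 3
g(3) = 2

2


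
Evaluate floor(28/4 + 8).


28/4 = 7
7 + 8 = 15
floor(15) = 15

15


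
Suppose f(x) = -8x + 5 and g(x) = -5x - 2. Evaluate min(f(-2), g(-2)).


f(-2) = 21
g(-2) = 8
min = 8

8


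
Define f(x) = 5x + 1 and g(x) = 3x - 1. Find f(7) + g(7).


f(7) = 36
g(7) = 20
Sum = 56

56


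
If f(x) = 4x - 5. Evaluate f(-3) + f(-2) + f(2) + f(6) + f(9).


f(-3) = -17
f(-2) = -13
f(2) = 3
f(6) = 19
f(9) = 31
Sum = 23

23


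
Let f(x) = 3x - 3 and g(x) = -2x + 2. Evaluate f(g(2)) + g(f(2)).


f(g(2)) = -9
g(f(2)) = -4
Sum = -13

-13


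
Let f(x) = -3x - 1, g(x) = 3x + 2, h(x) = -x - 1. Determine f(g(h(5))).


h(5) = -6
g(-6) = -16
f(-16) = 47

47


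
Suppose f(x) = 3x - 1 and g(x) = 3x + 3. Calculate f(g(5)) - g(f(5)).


8


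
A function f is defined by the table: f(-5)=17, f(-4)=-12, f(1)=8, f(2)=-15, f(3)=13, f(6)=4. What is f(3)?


Reading from the table at x = 3

13


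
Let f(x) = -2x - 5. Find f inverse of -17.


6


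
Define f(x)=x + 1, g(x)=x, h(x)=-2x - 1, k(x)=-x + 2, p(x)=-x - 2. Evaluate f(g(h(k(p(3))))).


p(3) = -5
k(-5) = 7
h(7) = -15
g(-15) = -15
f(-15) = -14

-14


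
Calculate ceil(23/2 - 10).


23/2 = 11.5
11.5 - 10 = 1.5
ceil(1.5) = 2

2


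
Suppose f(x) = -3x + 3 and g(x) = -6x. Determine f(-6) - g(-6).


f(-6) = 21
g(-6) = 36
Difference = -15

-15


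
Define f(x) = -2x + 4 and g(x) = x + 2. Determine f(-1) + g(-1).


f(-1) = 6
g(-1) = 1
Sum = 7

7


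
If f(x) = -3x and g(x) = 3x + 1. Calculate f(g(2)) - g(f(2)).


f(g(2)) = -21
g(f(2)) = -17
Difference = -4

-4


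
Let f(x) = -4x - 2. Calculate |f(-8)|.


f(-8) = 30
|30| = 30

30


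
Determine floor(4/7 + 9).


4/7 = 0.5714
0.5714 + 9 = 9.5714
floor(9.5714) = 9

9


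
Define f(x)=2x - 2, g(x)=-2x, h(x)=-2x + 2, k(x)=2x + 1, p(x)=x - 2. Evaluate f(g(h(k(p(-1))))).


p(-1) = -3
k(-3) = -5
h(-5) = 12
g(12) = -24
f(-24) = -50

-50


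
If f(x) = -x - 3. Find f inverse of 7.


-10


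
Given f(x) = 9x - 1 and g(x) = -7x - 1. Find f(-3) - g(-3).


-48


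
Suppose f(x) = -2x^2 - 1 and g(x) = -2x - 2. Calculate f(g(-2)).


g(-2) = 2
f(2) = (-2)*(2)^2 - 1 = -9

-9


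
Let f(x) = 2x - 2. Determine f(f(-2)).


f(-2) = -6
f(-6) = -14

-14


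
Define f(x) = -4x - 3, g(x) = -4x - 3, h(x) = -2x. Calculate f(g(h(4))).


h(4) = -8
g(-8) = 29
f(29) = -119

-119


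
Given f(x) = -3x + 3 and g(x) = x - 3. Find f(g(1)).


g(1) = -2
f(-2) = 9

9


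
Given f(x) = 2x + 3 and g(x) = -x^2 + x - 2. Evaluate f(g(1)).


g(1) = -2
f(-2) = -1

-1


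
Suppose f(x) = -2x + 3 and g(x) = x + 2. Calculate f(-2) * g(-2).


f(-2) = 7
g(-2) = 0
Product = 0

0


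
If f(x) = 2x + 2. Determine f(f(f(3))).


f(3) = 8
f(8) = 18
f(18) = 38

38


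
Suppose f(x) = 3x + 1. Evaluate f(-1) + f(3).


f(-1) = -2
f(3) = 10
Sum = 8

8


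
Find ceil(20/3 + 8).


15


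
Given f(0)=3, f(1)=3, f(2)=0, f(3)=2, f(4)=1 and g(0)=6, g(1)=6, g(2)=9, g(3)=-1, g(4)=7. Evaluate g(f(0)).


f(0) = 3
g(3) = -1

-1


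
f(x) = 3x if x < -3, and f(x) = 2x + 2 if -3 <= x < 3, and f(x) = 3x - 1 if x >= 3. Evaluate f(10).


10 satisfies x >= 3
f(10) = 29

29


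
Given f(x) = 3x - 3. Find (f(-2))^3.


f(-2) = -9
(-9)^3 = -729

-729


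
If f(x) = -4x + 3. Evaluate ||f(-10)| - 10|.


f(-10) = 43
|43| = 43
|43 - 10| = 33

33


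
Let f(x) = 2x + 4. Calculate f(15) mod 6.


f(15) = 34
34 mod 6 = 4

4


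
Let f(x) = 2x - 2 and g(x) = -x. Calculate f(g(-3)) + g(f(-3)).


f(g(-3)) = 4
g(f(-3)) = 8
Sum = 12

12


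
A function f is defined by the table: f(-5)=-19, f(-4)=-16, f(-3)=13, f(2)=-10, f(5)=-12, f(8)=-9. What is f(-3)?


Reading from the table at x = -3

13


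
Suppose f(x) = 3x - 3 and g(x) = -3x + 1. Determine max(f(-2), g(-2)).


f(-2) = -9
g(-2) = 7
max = 7

7


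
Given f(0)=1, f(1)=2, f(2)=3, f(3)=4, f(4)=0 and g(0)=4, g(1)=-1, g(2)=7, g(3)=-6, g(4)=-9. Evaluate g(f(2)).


f(2) = 3
g(3) = -6

-6


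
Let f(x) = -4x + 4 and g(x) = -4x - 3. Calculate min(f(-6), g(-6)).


f(-6) = 28
g(-6) = 21
min = 21

21


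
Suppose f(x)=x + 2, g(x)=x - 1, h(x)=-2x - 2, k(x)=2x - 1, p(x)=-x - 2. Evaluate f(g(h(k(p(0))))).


9


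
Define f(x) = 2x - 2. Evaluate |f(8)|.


14


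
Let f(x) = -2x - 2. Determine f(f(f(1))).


f(1) = -4
f(-4) = 6
f(6) = -14

-14


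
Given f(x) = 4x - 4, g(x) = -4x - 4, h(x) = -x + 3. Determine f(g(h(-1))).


h(-1) = 4
g(4) = -20
f(-20) = -84

-84


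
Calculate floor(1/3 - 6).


-6


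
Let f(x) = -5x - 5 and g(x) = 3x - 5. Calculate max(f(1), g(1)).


f(1) = -10
g(1) = -2
max = -2

-2


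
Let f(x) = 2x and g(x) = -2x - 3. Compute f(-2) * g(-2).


f(-2) = -4
g(-2) = 1
Product = -4

-4


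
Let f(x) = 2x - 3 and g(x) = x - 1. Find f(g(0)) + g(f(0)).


f(g(0)) = -5
g(f(0)) = -4
Sum = -9

-9


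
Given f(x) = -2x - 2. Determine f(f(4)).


f(4) = -10
f(-10) = 18

18


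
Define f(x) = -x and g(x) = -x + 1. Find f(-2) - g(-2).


f(-2) = 2
g(-2) = 3
Difference = -1

-1


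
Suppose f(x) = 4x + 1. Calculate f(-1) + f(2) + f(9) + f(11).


f(-1) = -3
f(2) = 9
f(9) = 37
f(11) = 45
Sum = 88

88


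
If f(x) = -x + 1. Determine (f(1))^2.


f(1) = 0
(0)^2 = 0

0


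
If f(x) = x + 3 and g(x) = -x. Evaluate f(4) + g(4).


3


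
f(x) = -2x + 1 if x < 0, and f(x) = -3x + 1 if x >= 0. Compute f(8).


8 satisfies x >= 0
f(8) = -23

-23


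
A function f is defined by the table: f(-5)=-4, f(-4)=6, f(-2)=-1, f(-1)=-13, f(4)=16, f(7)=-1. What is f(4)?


Reading from the table at x = 4

16


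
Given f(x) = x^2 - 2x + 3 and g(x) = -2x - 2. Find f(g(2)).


g(2) = -6
f(-6) = 1*(-6)^2 - 2*(-6) + 3 = 51

51


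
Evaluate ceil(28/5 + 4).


28/5 = 5.6
5.6 + 4 = 9.6
ceil(9.6) = 10

10


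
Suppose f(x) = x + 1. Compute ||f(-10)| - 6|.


f(-10) = -9
|-9| = 9
|9 - 6| = 3

3


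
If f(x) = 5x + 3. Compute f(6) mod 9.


f(6) = 33
33 mod 9 = 6

6


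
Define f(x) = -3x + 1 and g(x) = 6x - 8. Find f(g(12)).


g(12) = 64
f(64) = -191

-191


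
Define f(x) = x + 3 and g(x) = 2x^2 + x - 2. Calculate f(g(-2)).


g(-2) = 4
f(4) = 7

7


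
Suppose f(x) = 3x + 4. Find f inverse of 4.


Solve 3x + 4 = 4
x = (4 - 4) / 3 = 0

0


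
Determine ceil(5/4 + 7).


9


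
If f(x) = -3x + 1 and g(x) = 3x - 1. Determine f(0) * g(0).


f(0) = 1
g(0) = -1
Product = -1

-1


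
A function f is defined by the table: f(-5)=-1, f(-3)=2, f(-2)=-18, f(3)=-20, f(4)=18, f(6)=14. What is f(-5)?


Reading from the table at x = -5

-1


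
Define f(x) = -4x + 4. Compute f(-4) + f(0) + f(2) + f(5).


f(-4) = 20
f(0) = 4
f(2) = -4
f(5) = -16
Sum = 4

4


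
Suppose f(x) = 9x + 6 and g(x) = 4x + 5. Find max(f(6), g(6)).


f(6) = 60
g(6) = 29
max = 60

60


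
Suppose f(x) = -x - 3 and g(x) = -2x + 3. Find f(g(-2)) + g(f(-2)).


f(g(-2)) = -10
g(f(-2)) = 5
Sum = -5

-5


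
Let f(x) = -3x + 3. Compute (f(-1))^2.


f(-1) = 6
(6)^2 = 36

36


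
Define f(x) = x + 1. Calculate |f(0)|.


f(0) = 1
|1| = 1

1


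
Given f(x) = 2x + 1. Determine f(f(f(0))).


f(0) = 1
f(1) = 3
f(3) = 7

7


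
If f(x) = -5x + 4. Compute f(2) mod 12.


6


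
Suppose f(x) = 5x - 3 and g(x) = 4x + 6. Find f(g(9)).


g(9) = 42
f(42) = 207

207


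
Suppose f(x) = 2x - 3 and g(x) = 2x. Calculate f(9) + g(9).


33
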